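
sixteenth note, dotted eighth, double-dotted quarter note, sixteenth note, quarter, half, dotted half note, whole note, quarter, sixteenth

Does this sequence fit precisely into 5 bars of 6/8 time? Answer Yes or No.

One bar of 6/8 = 12 sixteenth notes, so 5 bars = 60.
In sixteenth notes: sixteenth note = 1; dotted eighth = 3; double-dotted quarter note = 7; sixteenth note = 1; quarter = 4; half = 8; dotted half note = 12; whole note = 16; quarter = 4; sixteenth = 1.
Sum: 1 + 3 + 7 + 1 + 4 + 8 + 12 + 16 + 4 + 1 = 57.
57 falls short of 60, so the answer is No.

No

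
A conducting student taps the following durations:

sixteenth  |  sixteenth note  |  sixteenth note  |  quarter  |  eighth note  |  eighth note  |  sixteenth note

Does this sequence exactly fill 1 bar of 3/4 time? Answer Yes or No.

Yes

One bar of 3/4 = 12 sixteenth notes.
Express everything in sixteenth notes: sixteenth = 1; sixteenth note = 1; sixteenth note = 1; quarter = 4; eighth note = 2; eighth note = 2; sixteenth note = 1.
Total: 1 + 1 + 1 + 4 + 2 + 2 + 1 = 12.
12 equals 12, so the answer is Yes.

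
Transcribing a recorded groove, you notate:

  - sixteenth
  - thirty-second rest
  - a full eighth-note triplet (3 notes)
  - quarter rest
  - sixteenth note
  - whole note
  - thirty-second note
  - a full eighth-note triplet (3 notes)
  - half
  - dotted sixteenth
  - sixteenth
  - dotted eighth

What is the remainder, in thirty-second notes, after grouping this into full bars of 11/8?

1

One bar of 11/8 = 44 thirty-second notes.
Convert each value to thirty-second notes: sixteenth = 2; thirty-second rest = 1; a full eighth-note triplet (3 notes) (three triplet eighths span one quarter) = 8; quarter rest = 8; sixteenth note = 2; whole note = 32; thirty-second note = 1; a full eighth-note triplet (3 notes) (three triplet eighths span one quarter) = 8; half = 16; dotted sixteenth = 3; sixteenth = 2; dotted eighth = 6.
Altogether 2 + 1 + 8 + 8 + 2 + 32 + 1 + 8 + 16 + 3 + 2 + 6 = 89.
89 ÷ 44 = 2 complete bars with 1 thirty-second note remaining.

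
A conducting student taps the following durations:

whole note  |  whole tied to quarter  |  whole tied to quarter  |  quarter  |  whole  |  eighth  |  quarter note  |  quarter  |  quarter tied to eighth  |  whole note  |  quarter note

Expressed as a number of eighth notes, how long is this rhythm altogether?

56

Each duration in eighth notes: whole note = 8; whole tied to quarter (whole + quarter) = 10; whole tied to quarter (whole + quarter) = 10; quarter = 2; whole = 8; eighth = 1; quarter note = 2; quarter = 2; quarter tied to eighth (quarter + eighth) = 3; whole note = 8; quarter note = 2.
Altogether 8 + 10 + 10 + 2 + 8 + 1 + 2 + 2 + 3 + 8 + 2 = 56 eighth notes.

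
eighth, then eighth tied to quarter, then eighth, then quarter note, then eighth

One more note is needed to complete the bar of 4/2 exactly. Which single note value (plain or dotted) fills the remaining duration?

whole note

The bar of 4/2 = 16 eighth notes.
Convert each value to eighth notes: eighth = 1; eighth tied to quarter (eighth + quarter) = 3; eighth = 1; quarter note = 2; eighth = 1.
Adding: 1 + 3 + 1 + 2 + 1 = 8.
Remaining: 16 − 8 = 8 eighth notes, which is a whole note.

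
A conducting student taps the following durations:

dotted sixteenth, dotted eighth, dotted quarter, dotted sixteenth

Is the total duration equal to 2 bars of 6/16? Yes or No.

One bar of 6/16 = 12 thirty-second notes, so 2 bars = 24.
Working in thirty-second notes: dotted sixteenth = 3; dotted eighth = 6; dotted quarter = 12; dotted sixteenth = 3.
Total: 3 + 6 + 12 + 3 = 24.
24 equals 24, so the answer is Yes.

Yes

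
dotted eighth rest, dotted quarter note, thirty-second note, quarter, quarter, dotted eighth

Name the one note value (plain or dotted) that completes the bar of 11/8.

The bar of 11/8 = 44 thirty-second notes.
Each duration in thirty-second notes: dotted eighth rest = 6; dotted quarter note = 12; thirty-second note = 1; quarter = 8; quarter = 8; dotted eighth = 6.
Adding: 6 + 12 + 1 + 8 + 8 + 6 = 41.
Remaining: 44 − 41 = 3 thirty-second notes, which is a dotted sixteenth note.

dotted sixteenth note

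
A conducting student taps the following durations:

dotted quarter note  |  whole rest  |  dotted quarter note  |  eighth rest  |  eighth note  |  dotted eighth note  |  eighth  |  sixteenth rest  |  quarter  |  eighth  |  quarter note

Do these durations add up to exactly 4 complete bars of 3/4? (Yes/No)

One bar of 3/4 = 12 sixteenth notes, so 4 bars = 48.
Convert each value to sixteenth notes: dotted quarter note = 6; whole rest = 16; dotted quarter note = 6; eighth rest = 2; eighth note = 2; dotted eighth note = 3; eighth = 2; sixteenth rest = 1; quarter = 4; eighth = 2; quarter note = 4.
Altogether 6 + 16 + 6 + 2 + 2 + 3 + 2 + 1 + 4 + 2 + 4 = 48.
48 equals 48, so the answer is Yes.

Yes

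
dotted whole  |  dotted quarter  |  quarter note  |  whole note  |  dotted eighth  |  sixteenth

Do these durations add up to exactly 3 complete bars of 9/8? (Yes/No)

Yes

One bar of 9/8 = 18 sixteenth notes, so 3 bars = 54.
Each duration in sixteenth notes: dotted whole = 24; dotted quarter = 6; quarter note = 4; whole note = 16; dotted eighth = 3; sixteenth = 1.
Altogether 24 + 6 + 4 + 16 + 3 + 1 = 54.
54 equals 54, so the answer is Yes.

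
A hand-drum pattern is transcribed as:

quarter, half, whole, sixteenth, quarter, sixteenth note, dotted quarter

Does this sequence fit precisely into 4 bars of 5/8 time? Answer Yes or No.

One bar of 5/8 = 10 sixteenth notes, so 4 bars = 40.
In sixteenth notes: quarter = 4; half = 8; whole = 16; sixteenth = 1; quarter = 4; sixteenth note = 1; dotted quarter = 6.
Sum: 4 + 8 + 16 + 1 + 4 + 1 + 6 = 40.
40 equals 40, so the answer is Yes.

Yes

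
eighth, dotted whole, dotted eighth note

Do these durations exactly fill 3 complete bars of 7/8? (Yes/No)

No

One bar of 7/8 = 14 sixteenth notes, so 3 bars = 42.
Express everything in sixteenth notes: eighth = 2; dotted whole = 24; dotted eighth note = 3.
Sum: 2 + 24 + 3 = 29.
29 falls short of 42, so the answer is No.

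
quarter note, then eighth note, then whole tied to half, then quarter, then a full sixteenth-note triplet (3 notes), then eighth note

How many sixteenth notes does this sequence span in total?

38

Convert each value to sixteenth notes: quarter note = 4; eighth note = 2; whole tied to half (whole + half) = 24; quarter = 4; a full sixteenth-note triplet (3 notes) (three triplet sixteenths span one eighth) = 2; eighth note = 2.
Adding: 4 + 2 + 24 + 4 + 2 + 2 = 38 sixteenth notes.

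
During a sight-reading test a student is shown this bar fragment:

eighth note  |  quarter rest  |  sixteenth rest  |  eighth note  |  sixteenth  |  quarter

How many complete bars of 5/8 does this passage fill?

1

One bar of 5/8 = 10 sixteenth notes.
Express everything in sixteenth notes: eighth note = 2; quarter rest = 4; sixteenth rest = 1; eighth note = 2; sixteenth = 1; quarter = 4.
Altogether 2 + 4 + 1 + 2 + 1 + 4 = 14.
14 ÷ 10 = 1 complete bar with 4 left over.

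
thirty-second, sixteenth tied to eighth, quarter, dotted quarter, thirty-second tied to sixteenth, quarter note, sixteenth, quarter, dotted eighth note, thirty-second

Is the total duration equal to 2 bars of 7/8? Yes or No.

No

One bar of 7/8 = 28 thirty-second notes, so 2 bars = 56.
In thirty-second notes: thirty-second = 1; sixteenth tied to eighth (sixteenth + eighth) = 6; quarter = 8; dotted quarter = 12; thirty-second tied to sixteenth (thirty-second + sixteenth) = 3; quarter note = 8; sixteenth = 2; quarter = 8; dotted eighth note = 6; thirty-second = 1.
Altogether 1 + 6 + 8 + 12 + 3 + 8 + 2 + 8 + 6 + 1 = 55.
55 falls short of 56, so the answer is No.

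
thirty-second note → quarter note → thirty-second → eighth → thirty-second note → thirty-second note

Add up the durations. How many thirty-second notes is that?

16

Each duration in thirty-second notes: thirty-second note = 1; quarter note = 8; thirty-second = 1; eighth = 4; thirty-second note = 1; thirty-second note = 1.
Adding: 1 + 8 + 1 + 4 + 1 + 1 = 16 thirty-second notes.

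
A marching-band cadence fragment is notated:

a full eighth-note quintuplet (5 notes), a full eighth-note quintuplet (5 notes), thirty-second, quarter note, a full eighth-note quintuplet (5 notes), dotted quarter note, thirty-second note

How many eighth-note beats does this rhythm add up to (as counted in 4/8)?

One eighth-note beat = 4 thirty-second notes.
Working in thirty-second notes: a full eighth-note quintuplet (5 notes) (five quintuplet eighths span one half) = 16; a full eighth-note quintuplet (5 notes) (five quintuplet eighths span one half) = 16; thirty-second = 1; quarter note = 8; a full eighth-note quintuplet (5 notes) (five quintuplet eighths span one half) = 16; dotted quarter note = 12; thirty-second note = 1.
Adding: 16 + 16 + 1 + 8 + 16 + 12 + 1 = 70.
70 ÷ 4 = 17.5 beats.

17.5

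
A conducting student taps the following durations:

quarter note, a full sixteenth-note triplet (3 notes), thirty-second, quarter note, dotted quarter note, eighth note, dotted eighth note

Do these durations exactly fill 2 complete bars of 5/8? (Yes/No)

One bar of 5/8 = 20 thirty-second notes, so 2 bars = 40.
Each duration in thirty-second notes: quarter note = 8; a full sixteenth-note triplet (3 notes) (three triplet sixteenths span one eighth) = 4; thirty-second = 1; quarter note = 8; dotted quarter note = 12; eighth note = 4; dotted eighth note = 6.
Altogether 8 + 4 + 1 + 8 + 12 + 4 + 6 = 43.
43 exceeds 40, so the answer is No.

No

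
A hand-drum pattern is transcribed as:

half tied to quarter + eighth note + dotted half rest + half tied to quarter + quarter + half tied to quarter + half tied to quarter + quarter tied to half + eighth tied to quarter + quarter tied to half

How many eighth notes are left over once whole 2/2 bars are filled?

One bar of 2/2 = 8 eighth notes.
Each duration in eighth notes: half tied to quarter (half + quarter) = 6; eighth note = 1; dotted half rest = 6; half tied to quarter (half + quarter) = 6; quarter = 2; half tied to quarter (half + quarter) = 6; half tied to quarter (half + quarter) = 6; quarter tied to half (quarter + half) = 6; eighth tied to quarter (eighth + quarter) = 3; quarter tied to half (quarter + half) = 6.
Total: 6 + 1 + 6 + 6 + 2 + 6 + 6 + 6 + 3 + 6 = 48.
48 ÷ 8 = 6 complete bars with 0 eighth notes remaining.

0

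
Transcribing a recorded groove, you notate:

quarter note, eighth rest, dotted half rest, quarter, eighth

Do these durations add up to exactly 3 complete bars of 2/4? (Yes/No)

Yes

One bar of 2/4 = 4 eighth notes, so 3 bars = 12.
Working in eighth notes: quarter note = 2; eighth rest = 1; dotted half rest = 6; quarter = 2; eighth = 1.
Total: 2 + 1 + 6 + 2 + 1 = 12.
12 equals 12, so the answer is Yes.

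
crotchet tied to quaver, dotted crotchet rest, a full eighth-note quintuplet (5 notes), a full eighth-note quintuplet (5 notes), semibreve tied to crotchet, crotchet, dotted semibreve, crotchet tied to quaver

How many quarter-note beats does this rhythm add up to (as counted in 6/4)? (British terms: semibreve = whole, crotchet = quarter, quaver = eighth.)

20.5

One quarter-note beat = 2 eighth notes.
Express everything in eighth notes: crotchet tied to quaver (crotchet + quaver) = 3; dotted crotchet rest = 3; a full eighth-note quintuplet (5 notes) (five quintuplet eighths span one half) = 4; a full eighth-note quintuplet (5 notes) (five quintuplet eighths span one half) = 4; semibreve tied to crotchet (semibreve + crotchet) = 10; crotchet = 2; dotted semibreve = 12; crotchet tied to quaver (crotchet + quaver) = 3.
Altogether 3 + 3 + 4 + 4 + 10 + 2 + 12 + 3 = 41.
41 ÷ 2 = 20.5 beats.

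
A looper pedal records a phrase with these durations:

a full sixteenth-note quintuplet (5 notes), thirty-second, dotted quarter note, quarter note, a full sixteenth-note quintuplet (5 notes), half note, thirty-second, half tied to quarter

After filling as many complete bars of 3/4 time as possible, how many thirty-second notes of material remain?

One bar of 3/4 = 24 thirty-second notes.
Convert each value to thirty-second notes: a full sixteenth-note quintuplet (5 notes) (five quintuplet sixteenths span one quarter) = 8; thirty-second = 1; dotted quarter note = 12; quarter note = 8; a full sixteenth-note quintuplet (5 notes) (five quintuplet sixteenths span one quarter) = 8; half note = 16; thirty-second = 1; half tied to quarter (half + quarter) = 24.
Sum: 8 + 1 + 12 + 8 + 8 + 16 + 1 + 24 = 78.
78 ÷ 24 = 3 complete bars with 6 thirty-second notes remaining.

6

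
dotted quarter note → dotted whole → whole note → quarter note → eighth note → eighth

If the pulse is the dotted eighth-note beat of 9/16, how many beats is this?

One dotted eighth-note beat = 3 sixteenth notes.
Express everything in sixteenth notes: dotted quarter note = 6; dotted whole = 24; whole note = 16; quarter note = 4; eighth note = 2; eighth = 2.
Adding: 6 + 24 + 16 + 4 + 2 + 2 = 54.
54 ÷ 3 = 18 beats.

18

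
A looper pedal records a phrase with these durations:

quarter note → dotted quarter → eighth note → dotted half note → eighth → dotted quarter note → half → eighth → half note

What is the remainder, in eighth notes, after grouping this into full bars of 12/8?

One bar of 12/8 = 12 eighth notes.
In eighth notes: quarter note = 2; dotted quarter = 3; eighth note = 1; dotted half note = 6; eighth = 1; dotted quarter note = 3; half = 4; eighth = 1; half note = 4.
Sum: 2 + 3 + 1 + 6 + 1 + 3 + 4 + 1 + 4 = 25.
25 ÷ 12 = 2 complete bars with 1 eighth note remaining.

1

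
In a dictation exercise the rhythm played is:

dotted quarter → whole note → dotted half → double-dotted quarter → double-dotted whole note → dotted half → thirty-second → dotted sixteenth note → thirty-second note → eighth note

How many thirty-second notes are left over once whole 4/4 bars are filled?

One bar of 4/4 = 32 thirty-second notes.
Each duration in thirty-second notes: dotted quarter = 12; whole note = 32; dotted half = 24; double-dotted quarter = 14; double-dotted whole note = 56; dotted half = 24; thirty-second = 1; dotted sixteenth note = 3; thirty-second note = 1; eighth note = 4.
Total: 12 + 32 + 24 + 14 + 56 + 24 + 1 + 3 + 1 + 4 = 171.
171 ÷ 32 = 5 complete bars with 11 thirty-second notes remaining.

11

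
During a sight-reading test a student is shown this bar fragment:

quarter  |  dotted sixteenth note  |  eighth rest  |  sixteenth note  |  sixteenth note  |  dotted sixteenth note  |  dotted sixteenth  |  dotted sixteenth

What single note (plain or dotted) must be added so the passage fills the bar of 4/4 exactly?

The bar of 4/4 = 32 thirty-second notes.
Working in thirty-second notes: quarter = 8; dotted sixteenth note = 3; eighth rest = 4; sixteenth note = 2; sixteenth note = 2; dotted sixteenth note = 3; dotted sixteenth = 3; dotted sixteenth = 3.
Altogether 8 + 3 + 4 + 2 + 2 + 3 + 3 + 3 = 28.
Remaining: 32 − 28 = 4 thirty-second notes, which is a eighth note.

eighth note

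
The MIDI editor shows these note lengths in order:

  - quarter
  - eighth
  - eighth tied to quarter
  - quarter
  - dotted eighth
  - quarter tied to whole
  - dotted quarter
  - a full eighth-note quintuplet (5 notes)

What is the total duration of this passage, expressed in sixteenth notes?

53

Convert each value to sixteenth notes: quarter = 4; eighth = 2; eighth tied to quarter (eighth + quarter) = 6; quarter = 4; dotted eighth = 3; quarter tied to whole (quarter + whole) = 20; dotted quarter = 6; a full eighth-note quintuplet (5 notes) (five quintuplet eighths span one half) = 8.
Sum: 4 + 2 + 6 + 4 + 3 + 20 + 6 + 8 = 53 sixteenth notes.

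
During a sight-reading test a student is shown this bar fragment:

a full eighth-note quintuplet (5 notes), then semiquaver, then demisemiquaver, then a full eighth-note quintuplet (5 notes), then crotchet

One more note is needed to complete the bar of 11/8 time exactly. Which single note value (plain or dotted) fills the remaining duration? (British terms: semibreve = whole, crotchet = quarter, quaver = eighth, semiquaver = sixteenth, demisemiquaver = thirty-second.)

thirty-second note

The bar of 11/8 = 44 thirty-second notes.
Express everything in thirty-second notes: a full eighth-note quintuplet (5 notes) (five quintuplet eighths span one half) = 16; semiquaver = 2; demisemiquaver = 1; a full eighth-note quintuplet (5 notes) (five quintuplet eighths span one half) = 16; crotchet = 8.
Altogether 16 + 2 + 1 + 16 + 8 = 43.
Remaining: 44 − 43 = 1 thirty-second note, which is a thirty-second note.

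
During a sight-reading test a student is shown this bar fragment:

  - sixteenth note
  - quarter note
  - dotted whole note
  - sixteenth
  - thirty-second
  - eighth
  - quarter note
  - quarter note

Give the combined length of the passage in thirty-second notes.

81

Each duration in thirty-second notes: sixteenth note = 2; quarter note = 8; dotted whole note = 48; sixteenth = 2; thirty-second = 1; eighth = 4; quarter note = 8; quarter note = 8.
Altogether 2 + 8 + 48 + 2 + 1 + 4 + 8 + 8 = 81 thirty-second notes.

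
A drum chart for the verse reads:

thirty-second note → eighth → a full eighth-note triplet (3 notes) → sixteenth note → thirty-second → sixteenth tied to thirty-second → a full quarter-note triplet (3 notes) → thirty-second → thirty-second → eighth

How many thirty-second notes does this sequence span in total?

41

Each duration in thirty-second notes: thirty-second note = 1; eighth = 4; a full eighth-note triplet (3 notes) (three triplet eighths span one quarter) = 8; sixteenth note = 2; thirty-second = 1; sixteenth tied to thirty-second (sixteenth + thirty-second) = 3; a full quarter-note triplet (3 notes) (three triplet quarters span one half) = 16; thirty-second = 1; thirty-second = 1; eighth = 4.
Total: 1 + 4 + 8 + 2 + 1 + 3 + 16 + 1 + 1 + 4 = 41 thirty-second notes.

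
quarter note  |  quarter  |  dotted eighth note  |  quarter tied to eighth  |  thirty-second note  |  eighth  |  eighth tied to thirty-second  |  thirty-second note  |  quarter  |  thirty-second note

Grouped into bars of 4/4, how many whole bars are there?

1

One bar of 4/4 = 32 thirty-second notes.
In thirty-second notes: quarter note = 8; quarter = 8; dotted eighth note = 6; quarter tied to eighth (quarter + eighth) = 12; thirty-second note = 1; eighth = 4; eighth tied to thirty-second (eighth + thirty-second) = 5; thirty-second note = 1; quarter = 8; thirty-second note = 1.
Total: 8 + 8 + 6 + 12 + 1 + 4 + 5 + 1 + 8 + 1 = 54.
54 ÷ 32 = 1 complete bar with 22 left over.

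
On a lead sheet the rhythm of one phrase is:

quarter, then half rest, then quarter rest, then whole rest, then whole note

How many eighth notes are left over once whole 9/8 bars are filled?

6

One bar of 9/8 = 9 eighth notes.
Each duration in eighth notes: quarter = 2; half rest = 4; quarter rest = 2; whole rest = 8; whole note = 8.
Sum: 2 + 4 + 2 + 8 + 8 = 24.
24 ÷ 9 = 2 complete bars with 6 eighth notes remaining.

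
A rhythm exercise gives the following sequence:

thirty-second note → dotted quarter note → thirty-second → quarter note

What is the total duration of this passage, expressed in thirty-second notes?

22

Each duration in thirty-second notes: thirty-second note = 1; dotted quarter note = 12; thirty-second = 1; quarter note = 8.
Total: 1 + 12 + 1 + 8 = 22 thirty-second notes.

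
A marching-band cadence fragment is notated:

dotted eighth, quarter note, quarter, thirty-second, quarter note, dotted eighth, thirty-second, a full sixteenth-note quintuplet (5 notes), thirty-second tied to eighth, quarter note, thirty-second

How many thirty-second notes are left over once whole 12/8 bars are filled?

One bar of 12/8 = 48 thirty-second notes.
Convert each value to thirty-second notes: dotted eighth = 6; quarter note = 8; quarter = 8; thirty-second = 1; quarter note = 8; dotted eighth = 6; thirty-second = 1; a full sixteenth-note quintuplet (5 notes) (five quintuplet sixteenths span one quarter) = 8; thirty-second tied to eighth (thirty-second + eighth) = 5; quarter note = 8; thirty-second = 1.
Altogether 6 + 8 + 8 + 1 + 8 + 6 + 1 + 8 + 5 + 8 + 1 = 60.
60 ÷ 48 = 1 complete bar with 12 thirty-second notes remaining.

12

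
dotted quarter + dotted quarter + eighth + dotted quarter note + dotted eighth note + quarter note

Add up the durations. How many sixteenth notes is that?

27

Working in sixteenth notes: dotted quarter = 6; dotted quarter = 6; eighth = 2; dotted quarter note = 6; dotted eighth note = 3; quarter note = 4.
Sum: 6 + 6 + 2 + 6 + 3 + 4 = 27 sixteenth notes.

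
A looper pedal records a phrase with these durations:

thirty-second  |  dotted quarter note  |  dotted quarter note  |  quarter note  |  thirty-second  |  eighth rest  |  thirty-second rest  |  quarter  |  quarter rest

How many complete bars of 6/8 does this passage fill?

One bar of 6/8 = 24 thirty-second notes.
Each duration in thirty-second notes: thirty-second = 1; dotted quarter note = 12; dotted quarter note = 12; quarter note = 8; thirty-second = 1; eighth rest = 4; thirty-second rest = 1; quarter = 8; quarter rest = 8.
Adding: 1 + 12 + 12 + 8 + 1 + 4 + 1 + 8 + 8 = 55.
55 ÷ 24 = 2 complete bars with 7 left over.

2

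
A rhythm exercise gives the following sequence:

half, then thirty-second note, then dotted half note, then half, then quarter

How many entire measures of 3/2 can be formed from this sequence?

One bar of 3/2 = 48 thirty-second notes.
In thirty-second notes: half = 16; thirty-second note = 1; dotted half note = 24; half = 16; quarter = 8.
Altogether 16 + 1 + 24 + 16 + 8 = 65.
65 ÷ 48 = 1 complete bar with 17 left over.

1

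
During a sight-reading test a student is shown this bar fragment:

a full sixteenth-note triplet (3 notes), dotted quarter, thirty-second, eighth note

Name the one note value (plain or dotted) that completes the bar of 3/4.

dotted sixteenth note

The bar of 3/4 = 24 thirty-second notes.
Working in thirty-second notes: a full sixteenth-note triplet (3 notes) (three triplet sixteenths span one eighth) = 4; dotted quarter = 12; thirty-second = 1; eighth note = 4.
Sum: 4 + 12 + 1 + 4 = 21.
Remaining: 24 − 21 = 3 thirty-second notes, which is a dotted sixteenth note.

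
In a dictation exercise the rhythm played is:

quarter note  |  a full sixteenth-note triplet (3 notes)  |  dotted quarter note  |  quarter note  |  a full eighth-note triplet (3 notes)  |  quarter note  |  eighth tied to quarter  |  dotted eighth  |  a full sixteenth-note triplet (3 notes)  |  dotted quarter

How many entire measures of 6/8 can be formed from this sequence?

3

One bar of 6/8 = 12 sixteenth notes.
Express everything in sixteenth notes: quarter note = 4; a full sixteenth-note triplet (3 notes) (three triplet sixteenths span one eighth) = 2; dotted quarter note = 6; quarter note = 4; a full eighth-note triplet (3 notes) (three triplet eighths span one quarter) = 4; quarter note = 4; eighth tied to quarter (eighth + quarter) = 6; dotted eighth = 3; a full sixteenth-note triplet (3 notes) (three triplet sixteenths span one eighth) = 2; dotted quarter = 6.
Altogether 4 + 2 + 6 + 4 + 4 + 4 + 6 + 3 + 2 + 6 = 41.
41 ÷ 12 = 3 complete bars with 5 left over.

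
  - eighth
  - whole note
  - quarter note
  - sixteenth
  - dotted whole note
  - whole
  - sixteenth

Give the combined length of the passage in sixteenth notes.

64

Working in sixteenth notes: eighth = 2; whole note = 16; quarter note = 4; sixteenth = 1; dotted whole note = 24; whole = 16; sixteenth = 1.
Altogether 2 + 16 + 4 + 1 + 24 + 16 + 1 = 64 sixteenth notes.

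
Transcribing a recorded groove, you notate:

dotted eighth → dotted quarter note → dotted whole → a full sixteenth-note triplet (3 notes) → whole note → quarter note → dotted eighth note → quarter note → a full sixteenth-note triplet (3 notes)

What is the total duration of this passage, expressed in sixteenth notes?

Convert each value to sixteenth notes: dotted eighth = 3; dotted quarter note = 6; dotted whole = 24; a full sixteenth-note triplet (3 notes) (three triplet sixteenths span one eighth) = 2; whole note = 16; quarter note = 4; dotted eighth note = 3; quarter note = 4; a full sixteenth-note triplet (3 notes) (three triplet sixteenths span one eighth) = 2.
Adding: 3 + 6 + 24 + 2 + 16 + 4 + 3 + 4 + 2 = 64 sixteenth notes.

64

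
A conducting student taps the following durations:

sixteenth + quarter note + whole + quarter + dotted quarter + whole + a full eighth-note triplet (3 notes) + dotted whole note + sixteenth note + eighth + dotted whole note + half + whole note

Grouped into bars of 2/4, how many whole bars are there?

One bar of 2/4 = 8 sixteenth notes.
Each duration in sixteenth notes: sixteenth = 1; quarter note = 4; whole = 16; quarter = 4; dotted quarter = 6; whole = 16; a full eighth-note triplet (3 notes) (three triplet eighths span one quarter) = 4; dotted whole note = 24; sixteenth note = 1; eighth = 2; dotted whole note = 24; half = 8; whole note = 16.
Altogether 1 + 4 + 16 + 4 + 6 + 16 + 4 + 24 + 1 + 2 + 24 + 8 + 16 = 126.
126 ÷ 8 = 15 complete bars with 6 left over.

15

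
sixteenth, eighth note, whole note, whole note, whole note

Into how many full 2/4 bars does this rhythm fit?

6

One bar of 2/4 = 8 sixteenth notes.
Each duration in sixteenth notes: sixteenth = 1; eighth note = 2; whole note = 16; whole note = 16; whole note = 16.
Adding: 1 + 2 + 16 + 16 + 16 = 51.
51 ÷ 8 = 6 complete bars with 3 left over.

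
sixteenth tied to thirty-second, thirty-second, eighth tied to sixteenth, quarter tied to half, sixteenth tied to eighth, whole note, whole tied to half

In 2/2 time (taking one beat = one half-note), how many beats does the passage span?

7.5

One half-note beat = 16 thirty-second notes.
Express everything in thirty-second notes: sixteenth tied to thirty-second (sixteenth + thirty-second) = 3; thirty-second = 1; eighth tied to sixteenth (eighth + sixteenth) = 6; quarter tied to half (quarter + half) = 24; sixteenth tied to eighth (sixteenth + eighth) = 6; whole note = 32; whole tied to half (whole + half) = 48.
Sum: 3 + 1 + 6 + 24 + 6 + 32 + 48 = 120.
120 ÷ 16 = 7.5 beats.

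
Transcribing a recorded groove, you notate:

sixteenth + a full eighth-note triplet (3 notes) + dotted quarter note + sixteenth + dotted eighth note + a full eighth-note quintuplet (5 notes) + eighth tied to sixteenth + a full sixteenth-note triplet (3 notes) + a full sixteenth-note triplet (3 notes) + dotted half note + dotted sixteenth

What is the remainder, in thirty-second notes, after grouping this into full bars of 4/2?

23

One bar of 4/2 = 64 thirty-second notes.
In thirty-second notes: sixteenth = 2; a full eighth-note triplet (3 notes) (three triplet eighths span one quarter) = 8; dotted quarter note = 12; sixteenth = 2; dotted eighth note = 6; a full eighth-note quintuplet (5 notes) (five quintuplet eighths span one half) = 16; eighth tied to sixteenth (eighth + sixteenth) = 6; a full sixteenth-note triplet (3 notes) (three triplet sixteenths span one eighth) = 4; a full sixteenth-note triplet (3 notes) (three triplet sixteenths span one eighth) = 4; dotted half note = 24; dotted sixteenth = 3.
Altogether 2 + 8 + 12 + 2 + 6 + 16 + 6 + 4 + 4 + 24 + 3 = 87.
87 ÷ 64 = 1 complete bar with 23 thirty-second notes remaining.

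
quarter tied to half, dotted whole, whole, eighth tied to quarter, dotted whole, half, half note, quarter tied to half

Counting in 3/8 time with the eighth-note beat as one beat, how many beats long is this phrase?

One eighth-note beat = 2 sixteenth notes.
Each duration in sixteenth notes: quarter tied to half (quarter + half) = 12; dotted whole = 24; whole = 16; eighth tied to quarter (eighth + quarter) = 6; dotted whole = 24; half = 8; half note = 8; quarter tied to half (quarter + half) = 12.
Adding: 12 + 24 + 16 + 6 + 24 + 8 + 8 + 12 = 110.
110 ÷ 2 = 55 beats.

55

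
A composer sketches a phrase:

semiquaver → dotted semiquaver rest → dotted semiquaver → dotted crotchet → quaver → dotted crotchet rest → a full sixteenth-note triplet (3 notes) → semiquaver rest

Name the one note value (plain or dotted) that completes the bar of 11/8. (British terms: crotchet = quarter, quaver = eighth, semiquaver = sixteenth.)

The bar of 11/8 = 44 thirty-second notes.
Convert each value to thirty-second notes: semiquaver = 2; dotted semiquaver rest = 3; dotted semiquaver = 3; dotted crotchet = 12; quaver = 4; dotted crotchet rest = 12; a full sixteenth-note triplet (3 notes) (three triplet sixteenths span one eighth) = 4; semiquaver rest = 2.
Total: 2 + 3 + 3 + 12 + 4 + 12 + 4 + 2 = 42.
Remaining: 44 − 42 = 2 thirty-second notes, which is a sixteenth note.

sixteenth note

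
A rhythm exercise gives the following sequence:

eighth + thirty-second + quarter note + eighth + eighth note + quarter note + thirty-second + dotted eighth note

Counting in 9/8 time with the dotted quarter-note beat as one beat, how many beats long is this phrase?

One dotted quarter-note beat = 12 thirty-second notes.
Working in thirty-second notes: eighth = 4; thirty-second = 1; quarter note = 8; eighth = 4; eighth note = 4; quarter note = 8; thirty-second = 1; dotted eighth note = 6.
Sum: 4 + 1 + 8 + 4 + 4 + 8 + 1 + 6 = 36.
36 ÷ 12 = 3 beats.

3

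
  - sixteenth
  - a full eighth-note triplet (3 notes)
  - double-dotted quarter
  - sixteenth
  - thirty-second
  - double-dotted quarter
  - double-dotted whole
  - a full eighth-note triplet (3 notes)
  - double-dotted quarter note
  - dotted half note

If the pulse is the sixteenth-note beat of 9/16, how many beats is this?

71.5

One sixteenth-note beat = 2 thirty-second notes.
Working in thirty-second notes: sixteenth = 2; a full eighth-note triplet (3 notes) (three triplet eighths span one quarter) = 8; double-dotted quarter = 14; sixteenth = 2; thirty-second = 1; double-dotted quarter = 14; double-dotted whole = 56; a full eighth-note triplet (3 notes) (three triplet eighths span one quarter) = 8; double-dotted quarter note = 14; dotted half note = 24.
Sum: 2 + 8 + 14 + 2 + 1 + 14 + 56 + 8 + 14 + 24 = 143.
143 ÷ 2 = 71.5 beats.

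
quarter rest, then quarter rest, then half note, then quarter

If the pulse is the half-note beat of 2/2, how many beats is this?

2.5

One half-note beat = 2 quarter notes.
In quarter notes: quarter rest = 1; quarter rest = 1; half note = 2; quarter = 1.
Adding: 1 + 1 + 2 + 1 = 5.
5 ÷ 2 = 2.5 beats.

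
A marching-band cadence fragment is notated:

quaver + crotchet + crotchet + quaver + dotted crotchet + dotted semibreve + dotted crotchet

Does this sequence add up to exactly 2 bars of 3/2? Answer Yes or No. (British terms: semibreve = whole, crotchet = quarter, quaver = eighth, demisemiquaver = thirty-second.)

Yes

One bar of 3/2 = 12 eighth notes, so 2 bars = 24.
In eighth notes: quaver = 1; crotchet = 2; crotchet = 2; quaver = 1; dotted crotchet = 3; dotted semibreve = 12; dotted crotchet = 3.
Altogether 1 + 2 + 2 + 1 + 3 + 12 + 3 = 24.
24 equals 24, so the answer is Yes.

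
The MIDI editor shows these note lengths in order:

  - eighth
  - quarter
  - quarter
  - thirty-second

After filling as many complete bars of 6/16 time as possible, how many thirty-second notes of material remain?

One bar of 6/16 = 12 thirty-second notes.
Each duration in thirty-second notes: eighth = 4; quarter = 8; quarter = 8; thirty-second = 1.
Altogether 4 + 8 + 8 + 1 = 21.
21 ÷ 12 = 1 complete bar with 9 thirty-second notes remaining.

9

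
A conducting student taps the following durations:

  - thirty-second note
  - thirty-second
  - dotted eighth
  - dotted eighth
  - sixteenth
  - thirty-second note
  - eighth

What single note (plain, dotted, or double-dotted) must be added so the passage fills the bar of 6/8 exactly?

The bar of 6/8 = 24 thirty-second notes.
Convert each value to thirty-second notes: thirty-second note = 1; thirty-second = 1; dotted eighth = 6; dotted eighth = 6; sixteenth = 2; thirty-second note = 1; eighth = 4.
Adding: 1 + 1 + 6 + 6 + 2 + 1 + 4 = 21.
Remaining: 24 − 21 = 3 thirty-second notes, which is a dotted sixteenth note.

dotted sixteenth note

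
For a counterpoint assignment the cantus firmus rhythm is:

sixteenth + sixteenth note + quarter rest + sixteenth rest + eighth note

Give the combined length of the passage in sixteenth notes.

9

Express everything in sixteenth notes: sixteenth = 1; sixteenth note = 1; quarter rest = 4; sixteenth rest = 1; eighth note = 2.
Adding: 1 + 1 + 4 + 1 + 2 = 9 sixteenth notes.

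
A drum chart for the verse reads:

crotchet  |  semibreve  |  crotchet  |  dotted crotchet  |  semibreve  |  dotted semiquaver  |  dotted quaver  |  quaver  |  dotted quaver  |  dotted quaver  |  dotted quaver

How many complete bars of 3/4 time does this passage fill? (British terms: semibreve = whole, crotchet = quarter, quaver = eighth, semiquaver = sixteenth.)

One bar of 3/4 = 24 thirty-second notes.
In thirty-second notes: crotchet = 8; semibreve = 32; crotchet = 8; dotted crotchet = 12; semibreve = 32; dotted semiquaver = 3; dotted quaver = 6; quaver = 4; dotted quaver = 6; dotted quaver = 6; dotted quaver = 6.
Altogether 8 + 32 + 8 + 12 + 32 + 3 + 6 + 4 + 6 + 6 + 6 = 123.
123 ÷ 24 = 5 complete bars with 3 left over.

5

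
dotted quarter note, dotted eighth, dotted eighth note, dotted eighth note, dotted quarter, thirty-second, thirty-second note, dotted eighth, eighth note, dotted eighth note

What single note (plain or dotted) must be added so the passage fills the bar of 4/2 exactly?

eighth note

The bar of 4/2 = 64 thirty-second notes.
Convert each value to thirty-second notes: dotted quarter note = 12; dotted eighth = 6; dotted eighth note = 6; dotted eighth note = 6; dotted quarter = 12; thirty-second = 1; thirty-second note = 1; dotted eighth = 6; eighth note = 4; dotted eighth note = 6.
Adding: 12 + 6 + 6 + 6 + 12 + 1 + 1 + 6 + 4 + 6 = 60.
Remaining: 64 − 60 = 4 thirty-second notes, which is a eighth note.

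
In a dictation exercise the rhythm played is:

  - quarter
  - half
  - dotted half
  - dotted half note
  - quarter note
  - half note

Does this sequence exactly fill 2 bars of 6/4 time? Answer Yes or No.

One bar of 6/4 = 6 quarter notes, so 2 bars = 12.
In quarter notes: quarter = 1; half = 2; dotted half = 3; dotted half note = 3; quarter note = 1; half note = 2.
Adding: 1 + 2 + 3 + 3 + 1 + 2 = 12.
12 equals 12, so the answer is Yes.

Yes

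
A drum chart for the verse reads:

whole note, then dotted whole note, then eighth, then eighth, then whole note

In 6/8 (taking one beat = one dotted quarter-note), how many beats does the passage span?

10

One dotted quarter-note beat = 3 eighth notes.
Express everything in eighth notes: whole note = 8; dotted whole note = 12; eighth = 1; eighth = 1; whole note = 8.
Sum: 8 + 12 + 1 + 1 + 8 = 30.
30 ÷ 3 = 10 beats.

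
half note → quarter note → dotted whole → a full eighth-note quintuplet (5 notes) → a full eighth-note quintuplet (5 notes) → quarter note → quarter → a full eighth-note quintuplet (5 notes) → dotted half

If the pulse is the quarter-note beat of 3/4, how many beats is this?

20

One quarter-note beat = 2 eighth notes.
Working in eighth notes: half note = 4; quarter note = 2; dotted whole = 12; a full eighth-note quintuplet (5 notes) (five quintuplet eighths span one half) = 4; a full eighth-note quintuplet (5 notes) (five quintuplet eighths span one half) = 4; quarter note = 2; quarter = 2; a full eighth-note quintuplet (5 notes) (five quintuplet eighths span one half) = 4; dotted half = 6.
Total: 4 + 2 + 12 + 4 + 4 + 2 + 2 + 4 + 6 = 40.
40 ÷ 2 = 20 beats.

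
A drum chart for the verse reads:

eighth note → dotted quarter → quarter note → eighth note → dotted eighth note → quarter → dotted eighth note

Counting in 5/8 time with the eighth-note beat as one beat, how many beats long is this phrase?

One eighth-note beat = 2 sixteenth notes.
Each duration in sixteenth notes: eighth note = 2; dotted quarter = 6; quarter note = 4; eighth note = 2; dotted eighth note = 3; quarter = 4; dotted eighth note = 3.
Total: 2 + 6 + 4 + 2 + 3 + 4 + 3 = 24.
24 ÷ 2 = 12 beats.

12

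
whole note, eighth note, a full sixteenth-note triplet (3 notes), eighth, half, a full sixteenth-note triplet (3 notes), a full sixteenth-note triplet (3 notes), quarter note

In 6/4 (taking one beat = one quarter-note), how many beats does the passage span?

9.5

One quarter-note beat = 2 eighth notes.
Convert each value to eighth notes: whole note = 8; eighth note = 1; a full sixteenth-note triplet (3 notes) (three triplet sixteenths span one eighth) = 1; eighth = 1; half = 4; a full sixteenth-note triplet (3 notes) (three triplet sixteenths span one eighth) = 1; a full sixteenth-note triplet (3 notes) (three triplet sixteenths span one eighth) = 1; quarter note = 2.
Total: 8 + 1 + 1 + 1 + 4 + 1 + 1 + 2 = 19.
19 ÷ 2 = 9.5 beats.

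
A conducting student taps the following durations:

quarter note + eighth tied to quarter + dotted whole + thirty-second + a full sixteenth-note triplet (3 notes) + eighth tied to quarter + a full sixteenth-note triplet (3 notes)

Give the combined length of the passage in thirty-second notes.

Working in thirty-second notes: quarter note = 8; eighth tied to quarter (eighth + quarter) = 12; dotted whole = 48; thirty-second = 1; a full sixteenth-note triplet (3 notes) (three triplet sixteenths span one eighth) = 4; eighth tied to quarter (eighth + quarter) = 12; a full sixteenth-note triplet (3 notes) (three triplet sixteenths span one eighth) = 4.
Adding: 8 + 12 + 48 + 1 + 4 + 12 + 4 = 89 thirty-second notes.

89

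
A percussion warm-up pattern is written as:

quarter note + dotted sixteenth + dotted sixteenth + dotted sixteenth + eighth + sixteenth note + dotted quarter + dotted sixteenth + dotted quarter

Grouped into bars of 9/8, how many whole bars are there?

One bar of 9/8 = 36 thirty-second notes.
Working in thirty-second notes: quarter note = 8; dotted sixteenth = 3; dotted sixteenth = 3; dotted sixteenth = 3; eighth = 4; sixteenth note = 2; dotted quarter = 12; dotted sixteenth = 3; dotted quarter = 12.
Altogether 8 + 3 + 3 + 3 + 4 + 2 + 12 + 3 + 12 = 50.
50 ÷ 36 = 1 complete bar with 14 left over.

1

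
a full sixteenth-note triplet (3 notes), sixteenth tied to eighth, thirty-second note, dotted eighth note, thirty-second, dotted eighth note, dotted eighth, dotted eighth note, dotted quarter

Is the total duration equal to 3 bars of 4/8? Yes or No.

One bar of 4/8 = 16 thirty-second notes, so 3 bars = 48.
Working in thirty-second notes: a full sixteenth-note triplet (3 notes) (three triplet sixteenths span one eighth) = 4; sixteenth tied to eighth (sixteenth + eighth) = 6; thirty-second note = 1; dotted eighth note = 6; thirty-second = 1; dotted eighth note = 6; dotted eighth = 6; dotted eighth note = 6; dotted quarter = 12.
Sum: 4 + 6 + 1 + 6 + 1 + 6 + 6 + 6 + 12 = 48.
48 equals 48, so the answer is Yes.

Yes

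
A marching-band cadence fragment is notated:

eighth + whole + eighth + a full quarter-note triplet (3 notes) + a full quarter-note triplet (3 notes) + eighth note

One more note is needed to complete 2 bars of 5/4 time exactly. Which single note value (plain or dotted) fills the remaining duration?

eighth note

2 bars of 5/4 = 20 eighth notes.
Working in eighth notes: eighth = 1; whole = 8; eighth = 1; a full quarter-note triplet (3 notes) (three triplet quarters span one half) = 4; a full quarter-note triplet (3 notes) (three triplet quarters span one half) = 4; eighth note = 1.
Altogether 1 + 8 + 1 + 4 + 4 + 1 = 19.
Remaining: 20 − 19 = 1 eighth note, which is a eighth note.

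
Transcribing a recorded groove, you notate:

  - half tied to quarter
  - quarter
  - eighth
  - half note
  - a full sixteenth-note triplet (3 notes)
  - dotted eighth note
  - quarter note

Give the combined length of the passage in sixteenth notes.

35

Working in sixteenth notes: half tied to quarter (half + quarter) = 12; quarter = 4; eighth = 2; half note = 8; a full sixteenth-note triplet (3 notes) (three triplet sixteenths span one eighth) = 2; dotted eighth note = 3; quarter note = 4.
Sum: 12 + 4 + 2 + 8 + 2 + 3 + 4 = 35 sixteenth notes.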